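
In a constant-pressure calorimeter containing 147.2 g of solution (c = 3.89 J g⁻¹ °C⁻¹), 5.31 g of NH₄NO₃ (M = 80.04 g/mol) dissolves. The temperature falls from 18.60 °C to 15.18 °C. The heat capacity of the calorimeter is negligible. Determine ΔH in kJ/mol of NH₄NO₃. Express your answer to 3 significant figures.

|ΔT| = |15.18 − 18.60| = 3.42 °C
|q_surr| = (147.2 × 3.89) × 3.42 = 572.608 × 3.42 = 1958 J
n(NH₄NO₃) = 5.31 / 80.04 = 0.06634 mol
Temperature fell, so q_rxn = +|q_surr| = 1.958 kJ
ΔH = q_rxn / n = 29.51 kJ/mol

ΔH = 29.5 kJ/mol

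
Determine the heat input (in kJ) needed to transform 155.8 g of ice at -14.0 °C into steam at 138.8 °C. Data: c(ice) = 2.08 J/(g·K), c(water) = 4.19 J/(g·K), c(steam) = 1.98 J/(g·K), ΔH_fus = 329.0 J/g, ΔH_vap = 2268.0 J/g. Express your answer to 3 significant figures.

q = 486 kJ

q1 (heat ice -14.0→0.0 °C): 155.8 × 2.08 × 14.0 = 4537 J
q2 (melt at 0 °C): 155.8 × 329.0 = 51258 J
q3 (heat water 0.0→100.0 °C): 155.8 × 4.19 × 100.0 = 65280 J
q4 (vaporize at 100 °C): 155.8 × 2268.0 = 353354 J
q5 (heat steam 100.0→138.8 °C): 155.8 × 1.98 × 38.8 = 11969 J
Total: 4537 + 51258 + 65280 + 353354 + 11969 = 486398 J = 486 kJ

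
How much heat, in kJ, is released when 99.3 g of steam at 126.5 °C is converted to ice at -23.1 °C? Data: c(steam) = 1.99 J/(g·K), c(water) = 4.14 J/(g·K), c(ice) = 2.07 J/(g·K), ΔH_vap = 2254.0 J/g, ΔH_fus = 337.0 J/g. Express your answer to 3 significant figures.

q1 (cool steam 126.5→100 °C): 99.3 × 1.99 × 26.5 = 5237 J
q2 (condense at 100 °C): 99.3 × 2254.0 = 223822 J
q3 (cool water 100→0 °C): 99.3 × 4.14 × 100.0 = 41110 J
q4 (freeze at 0 °C): 99.3 × 337.0 = 33464 J
q5 (cool ice 0→-23.1 °C): 99.3 × 2.07 × 23.1 = 4748 J
Total: 5237 + 223822 + 41110 + 33464 + 4748 = 308381 J = 308 kJ

q = 308 kJ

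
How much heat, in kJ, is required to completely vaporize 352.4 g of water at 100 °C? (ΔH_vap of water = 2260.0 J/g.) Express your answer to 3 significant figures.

q = m × ΔH_vap = 352.4 × 2260.0 = 796400 J = 796 kJ

q = 796 kJ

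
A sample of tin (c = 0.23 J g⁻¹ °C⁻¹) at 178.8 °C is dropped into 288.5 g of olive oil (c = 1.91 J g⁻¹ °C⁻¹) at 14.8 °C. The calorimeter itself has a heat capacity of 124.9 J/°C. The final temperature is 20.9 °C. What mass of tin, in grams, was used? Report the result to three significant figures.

q_gained = (288.5 × 1.91 + 124.9) × (20.9 − 14.8) = 4123 J
q_lost = m × 0.23 × (178.8 − 20.9) = 36.317 m
m = 4123 / 36.317 = 114 g

m = 114 g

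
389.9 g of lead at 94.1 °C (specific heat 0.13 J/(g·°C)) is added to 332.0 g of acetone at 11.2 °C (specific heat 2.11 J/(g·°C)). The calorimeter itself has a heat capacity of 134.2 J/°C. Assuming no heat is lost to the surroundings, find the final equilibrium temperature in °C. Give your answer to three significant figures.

T_f = 15.9 °C

Heat lost by lead = heat gained by acetone + calorimeter.
(389.9)(0.13)(94.1 − T) = [(332.0)(2.11) + 134.2](T − 11.2)
50.687 (94.1 − T) = 834.72 (T − 11.2)
4769.6 − 50.687 T = 834.72 T − 9348.9
14118.5 = 885.407 T
T = 15.946 °C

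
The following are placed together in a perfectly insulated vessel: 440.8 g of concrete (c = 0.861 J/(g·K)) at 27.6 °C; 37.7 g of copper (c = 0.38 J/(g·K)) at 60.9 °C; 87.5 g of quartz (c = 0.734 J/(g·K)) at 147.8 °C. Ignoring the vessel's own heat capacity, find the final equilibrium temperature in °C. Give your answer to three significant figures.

T_f = 45.5 °C

Σ mᵢcᵢ(T − Tᵢ) = 0  ⇒  T = Σ mᵢcᵢTᵢ / Σ mᵢcᵢ
Σ mᵢcᵢ = 440.8×0.861 + 37.7×0.38 + 87.5×0.734 = 458.0798
Σ mᵢcᵢTᵢ = 379.5288×27.6 + 14.326×60.9 + 64.225×147.8 = 20840
T = 20840 / 458.0798 = 45.49 °C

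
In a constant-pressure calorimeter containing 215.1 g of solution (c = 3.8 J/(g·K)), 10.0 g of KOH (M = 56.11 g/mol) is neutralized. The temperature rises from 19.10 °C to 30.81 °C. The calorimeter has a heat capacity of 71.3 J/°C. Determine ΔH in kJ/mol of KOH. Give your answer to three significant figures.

|ΔT| = |30.81 − 19.10| = 11.71 °C
|q_surr| = (215.1 × 3.8 + 71.3) × 11.71 = 888.68 × 11.71 = 10410 J
n(KOH) = 10.0 / 56.11 = 0.1782 mol
Temperature rose, so q_rxn = −|q_surr| = -10.41 kJ
ΔH = q_rxn / n = -58.42 kJ/mol

ΔH = -58.4 kJ/mol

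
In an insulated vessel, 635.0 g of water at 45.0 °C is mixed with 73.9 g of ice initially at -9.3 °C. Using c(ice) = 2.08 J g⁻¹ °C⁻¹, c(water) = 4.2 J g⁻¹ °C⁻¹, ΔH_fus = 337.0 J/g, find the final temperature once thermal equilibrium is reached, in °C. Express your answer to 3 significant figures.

Heat to bring ice to 0 °C and melt it: q₁ = 73.9×2.08×9.3 + 73.9×337.0 = 26334 J
Heat the water can supply cooling to 0 °C: 635.0×4.2×45.0 = 120015 J > q₁, so all ice melts.
Energy balance: 635.0×4.2×(45.0 − T) = 26334 + 73.9×4.2×(T − 0)
2667(45.0 − T) = 26334 + 310.38 T
120015 − 26334 = 2977.38 T
T = 93681 / 2977.38 = 31.46 °C

T_f = 31.5 °C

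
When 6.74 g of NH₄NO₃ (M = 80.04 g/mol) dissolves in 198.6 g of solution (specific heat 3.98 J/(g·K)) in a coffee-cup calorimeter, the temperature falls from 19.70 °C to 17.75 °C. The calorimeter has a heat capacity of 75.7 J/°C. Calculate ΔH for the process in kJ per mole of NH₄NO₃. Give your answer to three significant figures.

|ΔT| = |17.75 − 19.70| = 1.95 °C
|q_surr| = (198.6 × 3.98 + 75.7) × 1.95 = 866.128 × 1.95 = 1689 J
n(NH₄NO₃) = 6.74 / 80.04 = 0.08421 mol
Temperature fell, so q_rxn = +|q_surr| = 1.689 kJ
ΔH = q_rxn / n = 20.06 kJ/mol

ΔH = 20.1 kJ/mol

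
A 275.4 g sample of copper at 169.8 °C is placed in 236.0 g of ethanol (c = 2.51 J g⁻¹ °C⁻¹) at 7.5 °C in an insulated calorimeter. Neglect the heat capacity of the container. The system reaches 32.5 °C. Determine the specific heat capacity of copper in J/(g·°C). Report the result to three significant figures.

c = 0.392 J/(g·°C)

q_gained = (236.0 × 2.51) × (32.5 − 7.5) = 14810 J
q_lost = 275.4 × c × (169.8 − 32.5) = 37812.42 c
Set equal: c = 14810 / 37812.42 = 0.392 J/(g·°C)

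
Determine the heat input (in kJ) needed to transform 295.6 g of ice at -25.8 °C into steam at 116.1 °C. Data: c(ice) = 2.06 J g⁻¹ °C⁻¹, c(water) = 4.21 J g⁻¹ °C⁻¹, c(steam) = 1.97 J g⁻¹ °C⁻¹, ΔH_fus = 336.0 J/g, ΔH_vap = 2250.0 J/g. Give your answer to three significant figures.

q = 914 kJ

q1 (heat ice -25.8→0.0 °C): 295.6 × 2.06 × 25.8 = 15711 J
q2 (melt at 0 °C): 295.6 × 336.0 = 99322 J
q3 (heat water 0.0→100.0 °C): 295.6 × 4.21 × 100.0 = 124448 J
q4 (vaporize at 100 °C): 295.6 × 2250.0 = 665100 J
q5 (heat steam 100.0→116.1 °C): 295.6 × 1.97 × 16.1 = 9376 J
Total: 15711 + 99322 + 124448 + 665100 + 9376 = 913957 J = 914 kJ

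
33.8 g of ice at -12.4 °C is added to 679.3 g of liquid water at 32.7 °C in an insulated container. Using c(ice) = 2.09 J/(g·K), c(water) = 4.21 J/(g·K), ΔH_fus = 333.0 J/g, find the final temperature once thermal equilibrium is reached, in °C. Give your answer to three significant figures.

T_f = 27.1 °C

Heat to bring ice to 0 °C and melt it: q₁ = 33.8×2.09×12.4 + 33.8×333.0 = 12131 J
Heat the water can supply cooling to 0 °C: 679.3×4.21×32.7 = 93517.2 J > q₁, so all ice melts.
Energy balance: 679.3×4.21×(32.7 − T) = 12131 + 33.8×4.21×(T − 0)
2859.853(32.7 − T) = 12131 + 142.298 T
93517.2 − 12131 = 3002.151 T
T = 81386.2 / 3002.151 = 27.11 °C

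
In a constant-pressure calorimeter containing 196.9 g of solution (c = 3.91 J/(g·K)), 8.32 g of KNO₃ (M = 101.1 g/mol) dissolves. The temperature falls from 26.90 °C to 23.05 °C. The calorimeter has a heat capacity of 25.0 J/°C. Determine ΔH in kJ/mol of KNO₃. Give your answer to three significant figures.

|ΔT| = |23.05 − 26.90| = 3.85 °C
|q_surr| = (196.9 × 3.91 + 25.0) × 3.85 = 794.879 × 3.85 = 3060 J
n(KNO₃) = 8.32 / 101.1 = 0.08229 mol
Temperature fell, so q_rxn = +|q_surr| = 3.060 kJ
ΔH = q_rxn / n = 37.19 kJ/mol

ΔH = 37.2 kJ/mol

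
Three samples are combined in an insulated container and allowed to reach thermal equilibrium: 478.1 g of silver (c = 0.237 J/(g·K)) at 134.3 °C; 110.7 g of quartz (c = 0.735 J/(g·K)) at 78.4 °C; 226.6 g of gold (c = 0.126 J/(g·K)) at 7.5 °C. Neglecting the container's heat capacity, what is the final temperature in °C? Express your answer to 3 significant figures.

Σ mᵢcᵢ(T − Tᵢ) = 0  ⇒  T = Σ mᵢcᵢTᵢ / Σ mᵢcᵢ
Σ mᵢcᵢ = 478.1×0.237 + 110.7×0.735 + 226.6×0.126 = 223.2258
Σ mᵢcᵢTᵢ = 113.3097×134.3 + 81.3645×78.4 + 28.5516×7.5 = 21811
T = 21811 / 223.2258 = 97.71 °C

T_f = 97.7 °C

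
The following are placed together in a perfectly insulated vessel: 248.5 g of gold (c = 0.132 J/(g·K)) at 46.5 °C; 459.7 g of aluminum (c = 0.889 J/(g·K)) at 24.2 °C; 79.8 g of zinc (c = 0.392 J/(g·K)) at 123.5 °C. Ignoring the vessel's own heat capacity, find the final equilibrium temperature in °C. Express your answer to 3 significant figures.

T_f = 32.3 °C

Σ mᵢcᵢ(T − Tᵢ) = 0  ⇒  T = Σ mᵢcᵢTᵢ / Σ mᵢcᵢ
Σ mᵢcᵢ = 248.5×0.132 + 459.7×0.889 + 79.8×0.392 = 472.7569
Σ mᵢcᵢTᵢ = 32.802×46.5 + 408.6733×24.2 + 31.2816×123.5 = 15278
T = 15278 / 472.7569 = 32.32 °C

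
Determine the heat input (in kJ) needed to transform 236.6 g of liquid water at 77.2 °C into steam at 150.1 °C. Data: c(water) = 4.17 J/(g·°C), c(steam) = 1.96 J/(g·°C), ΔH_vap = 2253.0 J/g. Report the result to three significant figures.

q = 579 kJ

q1 (heat water 77.2→100.0 °C): 236.6 × 4.17 × 22.8 = 22495 J
q2 (vaporize at 100 °C): 236.6 × 2253.0 = 533060 J
q3 (heat steam 100.0→150.1 °C): 236.6 × 1.96 × 50.1 = 23233 J
Total: 22495 + 533060 + 23233 = 578788 J = 579 kJ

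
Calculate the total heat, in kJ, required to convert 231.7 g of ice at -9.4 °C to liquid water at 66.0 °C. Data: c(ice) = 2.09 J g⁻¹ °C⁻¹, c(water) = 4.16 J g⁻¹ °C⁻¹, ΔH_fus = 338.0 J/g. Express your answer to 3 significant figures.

q = 146 kJ

q1 (heat ice -9.4→0.0 °C): 231.7 × 2.09 × 9.4 = 4552 J
q2 (melt at 0 °C): 231.7 × 338.0 = 78315 J
q3 (heat water 0.0→66.0 °C): 231.7 × 4.16 × 66.0 = 63616 J
Total: 4552 + 78315 + 63616 = 146483 J = 146 kJ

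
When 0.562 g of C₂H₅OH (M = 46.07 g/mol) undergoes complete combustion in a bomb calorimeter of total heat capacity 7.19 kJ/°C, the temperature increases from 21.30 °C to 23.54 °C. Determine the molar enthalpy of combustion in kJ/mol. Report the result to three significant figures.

ΔH = -1320 kJ/mol

ΔT = 23.54 − 21.30 = 2.24 °C
q_cal = C_cal × ΔT = 7.19 × 2.24 = 16.1056 kJ
n = 0.562 / 46.07 = 0.01220 mol
q_rxn = −q_cal = -16.1056 kJ
ΔH = -16.1056 / 0.01220 = -1320 kJ/mol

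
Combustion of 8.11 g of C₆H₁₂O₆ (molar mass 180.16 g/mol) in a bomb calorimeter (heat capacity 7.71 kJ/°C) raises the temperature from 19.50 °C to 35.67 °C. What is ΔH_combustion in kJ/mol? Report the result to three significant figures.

ΔT = 35.67 − 19.50 = 16.17 °C
q_cal = C_cal × ΔT = 7.71 × 16.17 = 124.6707 kJ
n = 8.11 / 180.16 = 0.04502 mol
q_rxn = −q_cal = -124.6707 kJ
ΔH = -124.6707 / 0.04502 = -2769 kJ/mol

ΔH = -2770 kJ/mol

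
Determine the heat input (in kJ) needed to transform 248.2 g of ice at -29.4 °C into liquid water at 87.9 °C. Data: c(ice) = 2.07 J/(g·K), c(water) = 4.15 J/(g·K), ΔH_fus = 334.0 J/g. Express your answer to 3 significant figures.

q = 189 kJ

q1 (heat ice -29.4→0.0 °C): 248.2 × 2.07 × 29.4 = 15105 J
q2 (melt at 0 °C): 248.2 × 334.0 = 82899 J
q3 (heat water 0.0→87.9 °C): 248.2 × 4.15 × 87.9 = 90540 J
Total: 15105 + 82899 + 90540 = 188544 J = 189 kJ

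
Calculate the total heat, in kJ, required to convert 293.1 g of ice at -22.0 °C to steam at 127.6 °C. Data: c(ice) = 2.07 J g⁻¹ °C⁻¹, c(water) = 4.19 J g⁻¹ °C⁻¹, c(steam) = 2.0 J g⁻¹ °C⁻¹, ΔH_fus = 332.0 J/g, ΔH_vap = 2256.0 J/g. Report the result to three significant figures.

q1 (heat ice -22.0→0.0 °C): 293.1 × 2.07 × 22.0 = 13348 J
q2 (melt at 0 °C): 293.1 × 332.0 = 97309 J
q3 (heat water 0.0→100.0 °C): 293.1 × 4.19 × 100.0 = 122809 J
q4 (vaporize at 100 °C): 293.1 × 2256.0 = 661234 J
q5 (heat steam 100.0→127.6 °C): 293.1 × 2.0 × 27.6 = 16179 J
Total: 13348 + 97309 + 122809 + 661234 + 16179 = 910879 J = 911 kJ

q = 911 kJ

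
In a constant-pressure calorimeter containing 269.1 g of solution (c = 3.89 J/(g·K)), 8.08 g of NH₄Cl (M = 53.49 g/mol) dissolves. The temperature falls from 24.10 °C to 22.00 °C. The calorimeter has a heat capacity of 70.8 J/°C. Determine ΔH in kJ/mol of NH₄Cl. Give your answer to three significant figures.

|ΔT| = |22.00 − 24.10| = 2.10 °C
|q_surr| = (269.1 × 3.89 + 70.8) × 2.10 = 1117.599 × 2.10 = 2347 J
n(NH₄Cl) = 8.08 / 53.49 = 0.1511 mol
Temperature fell, so q_rxn = +|q_surr| = 2.347 kJ
ΔH = q_rxn / n = 15.53 kJ/mol

ΔH = 15.5 kJ/mol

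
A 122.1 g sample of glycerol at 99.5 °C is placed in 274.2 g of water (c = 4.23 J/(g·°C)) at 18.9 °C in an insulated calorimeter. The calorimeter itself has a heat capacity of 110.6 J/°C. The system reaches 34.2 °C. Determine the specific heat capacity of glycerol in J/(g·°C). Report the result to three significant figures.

c = 2.44 J/(g·°C)

q_gained = (274.2 × 4.23 + 110.6) × (34.2 − 18.9) = 19440 J
q_lost = 122.1 × c × (99.5 − 34.2) = 7973.13 c
Set equal: c = 19440 / 7973.13 = 2.44 J/(g·°C)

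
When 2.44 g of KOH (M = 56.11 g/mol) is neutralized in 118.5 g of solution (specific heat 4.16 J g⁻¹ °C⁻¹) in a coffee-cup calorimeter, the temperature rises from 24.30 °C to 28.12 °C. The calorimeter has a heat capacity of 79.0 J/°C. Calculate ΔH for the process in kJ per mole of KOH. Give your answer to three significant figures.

|ΔT| = |28.12 − 24.30| = 3.82 °C
|q_surr| = (118.5 × 4.16 + 79.0) × 3.82 = 571.96 × 3.82 = 2185 J
n(KOH) = 2.44 / 56.11 = 0.04349 mol
Temperature rose, so q_rxn = −|q_surr| = -2.185 kJ
ΔH = q_rxn / n = -50.24 kJ/mol

ΔH = -50.2 kJ/mol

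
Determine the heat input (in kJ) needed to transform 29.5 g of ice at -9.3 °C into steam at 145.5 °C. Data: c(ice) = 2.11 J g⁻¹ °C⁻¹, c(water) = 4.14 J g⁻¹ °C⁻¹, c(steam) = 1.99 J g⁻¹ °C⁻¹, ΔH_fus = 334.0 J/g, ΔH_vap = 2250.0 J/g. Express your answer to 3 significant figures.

q1 (heat ice -9.3→0.0 °C): 29.5 × 2.11 × 9.3 = 579 J
q2 (melt at 0 °C): 29.5 × 334.0 = 9853 J
q3 (heat water 0.0→100.0 °C): 29.5 × 4.14 × 100.0 = 12213 J
q4 (vaporize at 100 °C): 29.5 × 2250.0 = 66375 J
q5 (heat steam 100.0→145.5 °C): 29.5 × 1.99 × 45.5 = 2671 J
Total: 579 + 9853 + 12213 + 66375 + 2671 = 91691 J = 91.7 kJ

q = 91.7 kJ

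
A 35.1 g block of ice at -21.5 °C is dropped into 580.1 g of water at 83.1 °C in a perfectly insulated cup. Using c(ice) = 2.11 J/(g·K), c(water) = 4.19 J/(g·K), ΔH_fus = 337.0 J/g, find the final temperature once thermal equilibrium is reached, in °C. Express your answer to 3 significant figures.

Heat to bring ice to 0 °C and melt it: q₁ = 35.1×2.11×21.5 + 35.1×337.0 = 13421 J
Heat the water can supply cooling to 0 °C: 580.1×4.19×83.1 = 201984 J > q₁, so all ice melts.
Energy balance: 580.1×4.19×(83.1 − T) = 13421 + 35.1×4.19×(T − 0)
2430.619(83.1 − T) = 13421 + 147.069 T
201984 − 13421 = 2577.688 T
T = 188563 / 2577.688 = 73.15 °C

T_f = 73.2 °C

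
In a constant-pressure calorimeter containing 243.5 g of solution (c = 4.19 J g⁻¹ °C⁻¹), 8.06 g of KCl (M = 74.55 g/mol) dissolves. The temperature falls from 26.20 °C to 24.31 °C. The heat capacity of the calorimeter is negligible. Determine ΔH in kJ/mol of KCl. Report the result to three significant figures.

|ΔT| = |24.31 − 26.20| = 1.89 °C
|q_surr| = (243.5 × 4.19) × 1.89 = 1020.265 × 1.89 = 1928 J
n(KCl) = 8.06 / 74.55 = 0.1081 mol
Temperature fell, so q_rxn = +|q_surr| = 1.928 kJ
ΔH = q_rxn / n = 17.84 kJ/mol

ΔH = 17.8 kJ/mol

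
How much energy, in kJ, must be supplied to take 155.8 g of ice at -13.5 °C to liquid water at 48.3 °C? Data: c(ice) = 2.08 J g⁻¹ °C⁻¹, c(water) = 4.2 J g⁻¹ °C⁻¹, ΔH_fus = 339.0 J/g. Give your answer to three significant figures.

q1 (heat ice -13.5→0.0 °C): 155.8 × 2.08 × 13.5 = 4375 J
q2 (melt at 0 °C): 155.8 × 339.0 = 52816 J
q3 (heat water 0.0→48.3 °C): 155.8 × 4.2 × 48.3 = 31606 J
Total: 4375 + 52816 + 31606 = 88797 J = 88.8 kJ

q = 88.8 kJ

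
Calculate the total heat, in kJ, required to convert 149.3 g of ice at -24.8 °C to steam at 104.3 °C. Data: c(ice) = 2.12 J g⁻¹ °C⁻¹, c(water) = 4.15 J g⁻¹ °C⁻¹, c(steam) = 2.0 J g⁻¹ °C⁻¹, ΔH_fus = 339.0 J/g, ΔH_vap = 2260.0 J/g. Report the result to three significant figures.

q = 459 kJ

q1 (heat ice -24.8→0.0 °C): 149.3 × 2.12 × 24.8 = 7850 J
q2 (melt at 0 °C): 149.3 × 339.0 = 50613 J
q3 (heat water 0.0→100.0 °C): 149.3 × 4.15 × 100.0 = 61960 J
q4 (vaporize at 100 °C): 149.3 × 2260.0 = 337418 J
q5 (heat steam 100.0→104.3 °C): 149.3 × 2.0 × 4.3 = 1284 J
Total: 7850 + 50613 + 61960 + 337418 + 1284 = 459125 J = 459 kJ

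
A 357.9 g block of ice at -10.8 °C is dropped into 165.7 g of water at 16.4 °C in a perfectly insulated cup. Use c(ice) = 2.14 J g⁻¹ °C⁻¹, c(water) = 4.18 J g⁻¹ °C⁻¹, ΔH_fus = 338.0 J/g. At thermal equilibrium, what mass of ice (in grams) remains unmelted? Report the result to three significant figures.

m_ice remaining = 349 g

Heat to warm all ice to 0 °C: 357.9×2.14×10.8 = 8271.8 J
Heat released by water cooling to 0 °C: 165.7×4.18×16.4 = 11359 J
11359 J < 8271.8 + 357.9×338.0 = 129242.0 J, so not all ice melts; final T = 0 °C.
Heat left for melting: 11359 − 8271.8 = 3087.2 J
Mass melted = 3087.2 / 338.0 = 9.134 g
Ice remaining = 357.9 − 9.134 = 348.766 g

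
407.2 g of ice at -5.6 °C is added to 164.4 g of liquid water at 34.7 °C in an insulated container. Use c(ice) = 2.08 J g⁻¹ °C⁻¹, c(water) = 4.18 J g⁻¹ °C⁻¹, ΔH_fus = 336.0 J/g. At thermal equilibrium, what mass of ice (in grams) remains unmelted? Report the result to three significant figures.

m_ice remaining = 350 g

Heat to warm all ice to 0 °C: 407.2×2.08×5.6 = 4743.1 J
Heat released by water cooling to 0 °C: 164.4×4.18×34.7 = 23846 J
23846 J < 4743.1 + 407.2×336.0 = 141562.3 J, so not all ice melts; final T = 0 °C.
Heat left for melting: 23846 − 4743.1 = 19102.9 J
Mass melted = 19102.9 / 336.0 = 56.85 g
Ice remaining = 407.2 − 56.85 = 350.35 g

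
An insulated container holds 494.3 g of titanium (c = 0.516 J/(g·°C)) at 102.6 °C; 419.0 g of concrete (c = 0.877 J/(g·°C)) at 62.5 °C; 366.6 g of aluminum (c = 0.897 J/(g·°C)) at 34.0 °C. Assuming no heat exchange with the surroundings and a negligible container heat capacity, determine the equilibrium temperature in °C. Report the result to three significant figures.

T_f = 63.4 °C

Σ mᵢcᵢ(T − Tᵢ) = 0  ⇒  T = Σ mᵢcᵢTᵢ / Σ mᵢcᵢ
Σ mᵢcᵢ = 494.3×0.516 + 419.0×0.877 + 366.6×0.897 = 951.3620
Σ mᵢcᵢTᵢ = 255.0588×102.6 + 367.463×62.5 + 328.8402×34.0 = 60316
T = 60316 / 951.3620 = 63.40 °C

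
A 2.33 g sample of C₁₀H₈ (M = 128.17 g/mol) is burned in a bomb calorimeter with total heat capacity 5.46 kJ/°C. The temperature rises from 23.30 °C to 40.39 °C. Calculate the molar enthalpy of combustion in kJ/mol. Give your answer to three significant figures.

ΔT = 40.39 − 23.30 = 17.09 °C
q_cal = C_cal × ΔT = 5.46 × 17.09 = 93.3114 kJ
n = 2.33 / 128.17 = 0.01818 mol
q_rxn = −q_cal = -93.3114 kJ
ΔH = -93.3114 / 0.01818 = -5133 kJ/mol

ΔH = -5130 kJ/mol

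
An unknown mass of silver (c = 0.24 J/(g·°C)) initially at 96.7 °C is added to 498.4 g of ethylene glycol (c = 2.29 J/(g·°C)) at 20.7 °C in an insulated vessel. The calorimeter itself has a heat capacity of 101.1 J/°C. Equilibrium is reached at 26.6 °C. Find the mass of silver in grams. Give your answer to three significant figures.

m = 436 g

q_gained = (498.4 × 2.29 + 101.1) × (26.6 − 20.7) = 7330 J
q_lost = m × 0.24 × (96.7 − 26.6) = 16.824 m
m = 7330 / 16.824 = 436 g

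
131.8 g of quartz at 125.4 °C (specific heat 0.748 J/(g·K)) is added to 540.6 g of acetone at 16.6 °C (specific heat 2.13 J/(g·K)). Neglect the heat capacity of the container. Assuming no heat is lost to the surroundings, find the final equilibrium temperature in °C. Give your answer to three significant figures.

Heat lost by quartz = heat gained by acetone.
(131.8)(0.748)(125.4 − T) = (540.6)(2.13)(T − 16.6)
98.5864 (125.4 − T) = 1151.478 (T − 16.6)
12363 − 98.5864 T = 1151.478 T − 19115
31478 = 1250.0644 T
T = 25.18 °C

T_f = 25.2 °C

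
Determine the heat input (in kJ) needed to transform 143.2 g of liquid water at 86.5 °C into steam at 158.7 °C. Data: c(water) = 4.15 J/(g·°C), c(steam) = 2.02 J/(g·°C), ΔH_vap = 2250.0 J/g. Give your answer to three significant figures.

q1 (heat water 86.5→100.0 °C): 143.2 × 4.15 × 13.5 = 8023 J
q2 (vaporize at 100 °C): 143.2 × 2250.0 = 322200 J
q3 (heat steam 100.0→158.7 °C): 143.2 × 2.02 × 58.7 = 16980 J
Total: 8023 + 322200 + 16980 = 347203 J = 347 kJ

q = 347 kJ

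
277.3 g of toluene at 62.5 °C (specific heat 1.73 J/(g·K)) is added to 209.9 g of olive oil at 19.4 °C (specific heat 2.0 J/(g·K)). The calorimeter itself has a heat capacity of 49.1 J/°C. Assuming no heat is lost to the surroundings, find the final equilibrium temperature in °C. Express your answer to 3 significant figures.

Heat lost by toluene = heat gained by olive oil + calorimeter.
(277.3)(1.73)(62.5 − T) = [(209.9)(2.0) + 49.1](T − 19.4)
479.729 (62.5 − T) = 468.9 (T − 19.4)
29983 − 479.729 T = 468.9 T − 9096.7
39079.7 = 948.629 T
T = 41.20 °C

T_f = 41.2 °C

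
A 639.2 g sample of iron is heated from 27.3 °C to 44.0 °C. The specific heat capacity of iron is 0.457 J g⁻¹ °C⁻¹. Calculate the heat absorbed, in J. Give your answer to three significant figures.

q = m c ΔT = 639.2 × 0.457 × (44.0 − 27.3)
q = 639.2 × 0.457 × 16.7 = 4878 J

q = 4880 J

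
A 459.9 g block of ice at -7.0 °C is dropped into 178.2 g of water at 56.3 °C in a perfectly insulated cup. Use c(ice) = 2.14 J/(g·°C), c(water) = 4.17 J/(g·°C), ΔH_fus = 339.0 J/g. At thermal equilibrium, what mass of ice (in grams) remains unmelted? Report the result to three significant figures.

m_ice remaining = 357 g

Heat to warm all ice to 0 °C: 459.9×2.14×7.0 = 6889.3 J
Heat released by water cooling to 0 °C: 178.2×4.17×56.3 = 41836 J
41836 J < 6889.3 + 459.9×339.0 = 162795.4 J, so not all ice melts; final T = 0 °C.
Heat left for melting: 41836 − 6889.3 = 34946.7 J
Mass melted = 34946.7 / 339.0 = 103.1 g
Ice remaining = 459.9 − 103.1 = 356.8 g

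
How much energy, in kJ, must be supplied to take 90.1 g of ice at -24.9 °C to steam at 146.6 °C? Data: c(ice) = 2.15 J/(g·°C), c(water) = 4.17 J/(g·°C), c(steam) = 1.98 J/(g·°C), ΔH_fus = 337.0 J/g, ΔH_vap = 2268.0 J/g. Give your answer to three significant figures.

q = 285 kJ

q1 (heat ice -24.9→0.0 °C): 90.1 × 2.15 × 24.9 = 4824 J
q2 (melt at 0 °C): 90.1 × 337.0 = 30364 J
q3 (heat water 0.0→100.0 °C): 90.1 × 4.17 × 100.0 = 37572 J
q4 (vaporize at 100 °C): 90.1 × 2268.0 = 204347 J
q5 (heat steam 100.0→146.6 °C): 90.1 × 1.98 × 46.6 = 8313 J
Total: 4824 + 30364 + 37572 + 204347 + 8313 = 285420 J = 285 kJ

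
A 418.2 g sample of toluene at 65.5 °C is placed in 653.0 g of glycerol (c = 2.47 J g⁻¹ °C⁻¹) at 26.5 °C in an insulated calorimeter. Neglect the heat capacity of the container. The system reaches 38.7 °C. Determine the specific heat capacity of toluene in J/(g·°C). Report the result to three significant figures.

c = 1.76 J/(g·°C)

q_gained = (653.0 × 2.47) × (38.7 − 26.5) = 19680 J
q_lost = 418.2 × c × (65.5 − 38.7) = 11207.76 c
Set equal: c = 19680 / 11207.76 = 1.76 J/(g·°C)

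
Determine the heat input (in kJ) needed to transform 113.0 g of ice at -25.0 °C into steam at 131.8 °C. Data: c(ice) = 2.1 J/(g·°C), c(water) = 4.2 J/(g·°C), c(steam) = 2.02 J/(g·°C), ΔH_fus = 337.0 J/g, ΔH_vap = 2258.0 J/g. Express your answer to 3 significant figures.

q1 (heat ice -25.0→0.0 °C): 113.0 × 2.1 × 25.0 = 5933 J
q2 (melt at 0 °C): 113.0 × 337.0 = 38081 J
q3 (heat water 0.0→100.0 °C): 113.0 × 4.2 × 100.0 = 47460 J
q4 (vaporize at 100 °C): 113.0 × 2258.0 = 255154 J
q5 (heat steam 100.0→131.8 °C): 113.0 × 2.02 × 31.8 = 7259 J
Total: 5933 + 38081 + 47460 + 255154 + 7259 = 353887 J = 354 kJ

q = 354 kJ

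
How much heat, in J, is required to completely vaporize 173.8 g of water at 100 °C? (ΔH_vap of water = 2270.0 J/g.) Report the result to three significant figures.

q = 395000 J

q = m × ΔH_vap = 173.8 × 2270.0 = 394500 J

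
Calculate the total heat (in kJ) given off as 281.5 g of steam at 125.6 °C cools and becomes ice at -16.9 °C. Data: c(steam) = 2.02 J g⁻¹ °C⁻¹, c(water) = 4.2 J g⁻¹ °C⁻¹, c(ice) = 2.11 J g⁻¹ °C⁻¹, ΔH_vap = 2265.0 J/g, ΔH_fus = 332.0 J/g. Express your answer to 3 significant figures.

q1 (cool steam 125.6→100 °C): 281.5 × 2.02 × 25.6 = 14557 J
q2 (condense at 100 °C): 281.5 × 2265.0 = 637598 J
q3 (cool water 100→0 °C): 281.5 × 4.2 × 100.0 = 118230 J
q4 (freeze at 0 °C): 281.5 × 332.0 = 93458 J
q5 (cool ice 0→-16.9 °C): 281.5 × 2.11 × 16.9 = 10038 J
Total: 14557 + 637598 + 118230 + 93458 + 10038 = 873881 J = 874 kJ

q = 874 kJ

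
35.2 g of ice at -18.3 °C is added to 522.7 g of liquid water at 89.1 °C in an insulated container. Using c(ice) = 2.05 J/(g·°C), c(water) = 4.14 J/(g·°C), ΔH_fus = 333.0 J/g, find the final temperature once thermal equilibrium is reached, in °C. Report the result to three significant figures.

T_f = 77.8 °C

Heat to bring ice to 0 °C and melt it: q₁ = 35.2×2.05×18.3 + 35.2×333.0 = 13042 J
Heat the water can supply cooling to 0 °C: 522.7×4.14×89.1 = 192810 J > q₁, so all ice melts.
Energy balance: 522.7×4.14×(89.1 − T) = 13042 + 35.2×4.14×(T − 0)
2163.978(89.1 − T) = 13042 + 145.728 T
192810 − 13042 = 2309.706 T
T = 179768 / 2309.706 = 77.83 °C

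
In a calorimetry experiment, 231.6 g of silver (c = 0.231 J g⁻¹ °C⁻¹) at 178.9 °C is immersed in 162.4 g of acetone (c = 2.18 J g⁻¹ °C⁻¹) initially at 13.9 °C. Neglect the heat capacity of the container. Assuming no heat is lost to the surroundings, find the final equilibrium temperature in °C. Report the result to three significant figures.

Heat lost by silver = heat gained by acetone.
(231.6)(0.231)(178.9 − T) = (162.4)(2.18)(T − 13.9)
53.4996 (178.9 − T) = 354.032 (T − 13.9)
9571.1 − 53.4996 T = 354.032 T − 4921.0
14492.1 = 407.5316 T
T = 35.56 °C

T_f = 35.6 °C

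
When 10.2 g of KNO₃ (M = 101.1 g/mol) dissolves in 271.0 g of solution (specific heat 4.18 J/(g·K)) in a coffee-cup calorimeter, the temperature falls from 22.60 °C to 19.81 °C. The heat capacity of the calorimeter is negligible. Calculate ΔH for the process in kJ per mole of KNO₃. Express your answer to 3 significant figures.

|ΔT| = |19.81 − 22.60| = 2.79 °C
|q_surr| = (271.0 × 4.18) × 2.79 = 1132.78 × 2.79 = 3160 J
n(KNO₃) = 10.2 / 101.1 = 0.1009 mol
Temperature fell, so q_rxn = +|q_surr| = 3.160 kJ
ΔH = q_rxn / n = 31.32 kJ/mol

ΔH = 31.3 kJ/mol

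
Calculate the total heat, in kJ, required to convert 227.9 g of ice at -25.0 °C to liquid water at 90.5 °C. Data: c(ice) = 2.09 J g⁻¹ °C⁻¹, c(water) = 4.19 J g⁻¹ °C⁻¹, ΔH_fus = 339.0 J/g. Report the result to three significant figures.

q1 (heat ice -25.0→0.0 °C): 227.9 × 2.09 × 25.0 = 11908 J
q2 (melt at 0 °C): 227.9 × 339.0 = 77258 J
q3 (heat water 0.0→90.5 °C): 227.9 × 4.19 × 90.5 = 86419 J
Total: 11908 + 77258 + 86419 = 175585 J = 176 kJ

q = 176 kJ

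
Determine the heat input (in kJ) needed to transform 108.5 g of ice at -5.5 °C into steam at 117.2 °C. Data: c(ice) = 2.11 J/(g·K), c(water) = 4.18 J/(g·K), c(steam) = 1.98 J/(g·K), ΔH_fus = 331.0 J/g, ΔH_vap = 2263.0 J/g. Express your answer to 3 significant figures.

q1 (heat ice -5.5→0.0 °C): 108.5 × 2.11 × 5.5 = 1259 J
q2 (melt at 0 °C): 108.5 × 331.0 = 35914 J
q3 (heat water 0.0→100.0 °C): 108.5 × 4.18 × 100.0 = 45353 J
q4 (vaporize at 100 °C): 108.5 × 2263.0 = 245536 J
q5 (heat steam 100.0→117.2 °C): 108.5 × 1.98 × 17.2 = 3695 J
Total: 1259 + 35914 + 45353 + 245536 + 3695 = 331757 J = 332 kJ

q = 332 kJ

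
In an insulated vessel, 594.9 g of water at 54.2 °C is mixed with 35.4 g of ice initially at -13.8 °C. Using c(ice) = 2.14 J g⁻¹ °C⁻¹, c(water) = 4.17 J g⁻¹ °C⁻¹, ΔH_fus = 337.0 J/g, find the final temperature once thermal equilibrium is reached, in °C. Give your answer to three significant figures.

Heat to bring ice to 0 °C and melt it: q₁ = 35.4×2.14×13.8 + 35.4×337.0 = 12975 J
Heat the water can supply cooling to 0 °C: 594.9×4.17×54.2 = 134456 J > q₁, so all ice melts.
Energy balance: 594.9×4.17×(54.2 − T) = 12975 + 35.4×4.17×(T − 0)
2480.733(54.2 − T) = 12975 + 147.618 T
134456 − 12975 = 2628.351 T
T = 121481 / 2628.351 = 46.22 °C

T_f = 46.2 °C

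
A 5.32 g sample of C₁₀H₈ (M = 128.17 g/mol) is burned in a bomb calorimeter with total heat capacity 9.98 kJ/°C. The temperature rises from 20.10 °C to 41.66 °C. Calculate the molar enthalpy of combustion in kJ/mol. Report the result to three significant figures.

ΔH = -5180 kJ/mol

ΔT = 41.66 − 20.10 = 21.56 °C
q_cal = C_cal × ΔT = 9.98 × 21.56 = 215.1688 kJ
n = 5.32 / 128.17 = 0.04151 mol
q_rxn = −q_cal = -215.1688 kJ
ΔH = -215.1688 / 0.04151 = -5184 kJ/mol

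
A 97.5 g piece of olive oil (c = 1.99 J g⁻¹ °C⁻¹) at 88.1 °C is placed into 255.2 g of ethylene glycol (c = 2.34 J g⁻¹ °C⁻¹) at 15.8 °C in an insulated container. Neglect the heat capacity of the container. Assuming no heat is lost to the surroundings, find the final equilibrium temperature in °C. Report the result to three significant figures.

Heat lost by olive oil = heat gained by ethylene glycol.
(97.5)(1.99)(88.1 − T) = (255.2)(2.34)(T − 15.8)
194.025 (88.1 − T) = 597.168 (T − 15.8)
17094 − 194.025 T = 597.168 T − 9435.3
26529.3 = 791.193 T
T = 33.53 °C

T_f = 33.5 °C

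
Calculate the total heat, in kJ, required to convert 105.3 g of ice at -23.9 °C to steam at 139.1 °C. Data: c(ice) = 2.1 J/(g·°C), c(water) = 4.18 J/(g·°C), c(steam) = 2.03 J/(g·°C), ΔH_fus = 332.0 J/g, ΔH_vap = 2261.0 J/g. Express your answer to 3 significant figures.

q1 (heat ice -23.9→0.0 °C): 105.3 × 2.1 × 23.9 = 5285 J
q2 (melt at 0 °C): 105.3 × 332.0 = 34960 J
q3 (heat water 0.0→100.0 °C): 105.3 × 4.18 × 100.0 = 44015 J
q4 (vaporize at 100 °C): 105.3 × 2261.0 = 238083 J
q5 (heat steam 100.0→139.1 °C): 105.3 × 2.03 × 39.1 = 8358 J
Total: 5285 + 34960 + 44015 + 238083 + 8358 = 330701 J = 331 kJ

q = 331 kJ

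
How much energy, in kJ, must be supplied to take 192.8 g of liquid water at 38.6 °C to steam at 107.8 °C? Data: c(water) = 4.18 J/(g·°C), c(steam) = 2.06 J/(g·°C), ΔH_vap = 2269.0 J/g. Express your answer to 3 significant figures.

q1 (heat water 38.6→100.0 °C): 192.8 × 4.18 × 61.4 = 49483 J
q2 (vaporize at 100 °C): 192.8 × 2269.0 = 437463 J
q3 (heat steam 100.0→107.8 °C): 192.8 × 2.06 × 7.8 = 3098 J
Total: 49483 + 437463 + 3098 = 490044 J = 490 kJ

q = 490 kJ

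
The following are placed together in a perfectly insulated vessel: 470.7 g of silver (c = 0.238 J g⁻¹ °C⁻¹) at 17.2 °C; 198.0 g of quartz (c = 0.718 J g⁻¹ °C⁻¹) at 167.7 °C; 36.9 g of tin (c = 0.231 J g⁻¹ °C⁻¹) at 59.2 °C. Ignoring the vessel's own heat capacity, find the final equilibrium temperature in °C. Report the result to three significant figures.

Σ mᵢcᵢ(T − Tᵢ) = 0  ⇒  T = Σ mᵢcᵢTᵢ / Σ mᵢcᵢ
Σ mᵢcᵢ = 470.7×0.238 + 198.0×0.718 + 36.9×0.231 = 262.7145
Σ mᵢcᵢTᵢ = 112.0266×17.2 + 142.164×167.7 + 8.5239×59.2 = 26272
T = 26272 / 262.7145 = 100.0 °C

T_f = 100 °C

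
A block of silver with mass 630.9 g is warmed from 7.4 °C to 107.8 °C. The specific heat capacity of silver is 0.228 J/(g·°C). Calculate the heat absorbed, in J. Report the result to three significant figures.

q = m c ΔT = 630.9 × 0.228 × (107.8 − 7.4)
q = 630.9 × 0.228 × 100.4 = 14440 J

q = 14400 J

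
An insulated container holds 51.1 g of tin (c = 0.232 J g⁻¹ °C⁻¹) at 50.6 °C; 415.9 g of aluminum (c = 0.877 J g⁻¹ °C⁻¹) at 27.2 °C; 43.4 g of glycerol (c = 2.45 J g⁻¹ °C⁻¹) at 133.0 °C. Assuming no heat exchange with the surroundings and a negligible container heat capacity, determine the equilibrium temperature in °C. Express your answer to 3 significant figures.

T_f = 51.1 °C

Σ mᵢcᵢ(T − Tᵢ) = 0  ⇒  T = Σ mᵢcᵢTᵢ / Σ mᵢcᵢ
Σ mᵢcᵢ = 51.1×0.232 + 415.9×0.877 + 43.4×2.45 = 482.9295
Σ mᵢcᵢTᵢ = 11.8552×50.6 + 364.7443×27.2 + 106.33×133.0 = 24663
T = 24663 / 482.9295 = 51.07 °C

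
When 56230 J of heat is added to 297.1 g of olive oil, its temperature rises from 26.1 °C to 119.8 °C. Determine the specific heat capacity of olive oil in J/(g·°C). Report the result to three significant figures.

c = q / (m ΔT) = 56230 / (297.1 × 93.7)
c = 56230 / 27838.27 = 2.02 J/(g·°C)

c = 2.02 J/(g·°C)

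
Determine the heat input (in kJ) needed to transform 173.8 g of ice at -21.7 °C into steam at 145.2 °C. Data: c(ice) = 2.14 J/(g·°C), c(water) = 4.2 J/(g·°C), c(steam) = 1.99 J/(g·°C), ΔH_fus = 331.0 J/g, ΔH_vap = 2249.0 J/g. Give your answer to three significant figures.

q = 545 kJ

q1 (heat ice -21.7→0.0 °C): 173.8 × 2.14 × 21.7 = 8071 J
q2 (melt at 0 °C): 173.8 × 331.0 = 57528 J
q3 (heat water 0.0→100.0 °C): 173.8 × 4.2 × 100.0 = 72996 J
q4 (vaporize at 100 °C): 173.8 × 2249.0 = 390876 J
q5 (heat steam 100.0→145.2 °C): 173.8 × 1.99 × 45.2 = 15633 J
Total: 8071 + 57528 + 72996 + 390876 + 15633 = 545104 J = 545 kJ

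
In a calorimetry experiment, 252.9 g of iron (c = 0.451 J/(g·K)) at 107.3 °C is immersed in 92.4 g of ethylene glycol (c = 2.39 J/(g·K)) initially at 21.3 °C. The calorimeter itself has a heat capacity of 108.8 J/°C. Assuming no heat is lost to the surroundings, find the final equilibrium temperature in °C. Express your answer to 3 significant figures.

Heat lost by iron = heat gained by ethylene glycol + calorimeter.
(252.9)(0.451)(107.3 − T) = [(92.4)(2.39) + 108.8](T − 21.3)
114.0579 (107.3 − T) = 329.636 (T − 21.3)
12238 − 114.0579 T = 329.636 T − 7021.2
19259.2 = 443.6939 T
T = 43.41 °C

T_f = 43.4 °C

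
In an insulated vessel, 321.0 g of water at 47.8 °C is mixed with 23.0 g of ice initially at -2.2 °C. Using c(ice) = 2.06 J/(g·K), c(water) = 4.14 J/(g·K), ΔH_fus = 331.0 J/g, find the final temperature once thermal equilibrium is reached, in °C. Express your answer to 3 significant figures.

T_f = 39.2 °C

Heat to bring ice to 0 °C and melt it: q₁ = 23.0×2.06×2.2 + 23.0×331.0 = 7717.2 J
Heat the water can supply cooling to 0 °C: 321.0×4.14×47.8 = 63523.3 J > q₁, so all ice melts.
Energy balance: 321.0×4.14×(47.8 − T) = 7717.2 + 23.0×4.14×(T − 0)
1328.94(47.8 − T) = 7717.2 + 95.22 T
63523.3 − 7717.2 = 1424.16 T
T = 55806.1 / 1424.16 = 39.19 °C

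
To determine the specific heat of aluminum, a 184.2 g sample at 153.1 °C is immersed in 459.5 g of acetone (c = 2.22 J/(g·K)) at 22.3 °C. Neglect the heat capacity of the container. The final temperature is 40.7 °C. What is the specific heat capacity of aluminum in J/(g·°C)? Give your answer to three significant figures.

q_gained = (459.5 × 2.22) × (40.7 − 22.3) = 18770 J
q_lost = 184.2 × c × (153.1 − 40.7) = 20704.08 c
Set equal: c = 18770 / 20704.08 = 0.907 J/(g·°C)

c = 0.907 J/(g·°C)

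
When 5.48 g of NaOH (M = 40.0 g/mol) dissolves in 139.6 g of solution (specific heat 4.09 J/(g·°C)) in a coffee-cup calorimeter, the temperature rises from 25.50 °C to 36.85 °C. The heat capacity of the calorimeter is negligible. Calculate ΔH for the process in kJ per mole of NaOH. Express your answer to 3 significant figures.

ΔH = -47.3 kJ/mol

|ΔT| = |36.85 − 25.50| = 11.35 °C
|q_surr| = (139.6 × 4.09) × 11.35 = 570.964 × 11.35 = 6480 J
n(NaOH) = 5.48 / 40.0 = 0.1370 mol
Temperature rose, so q_rxn = −|q_surr| = -6.480 kJ
ΔH = q_rxn / n = -47.30 kJ/mol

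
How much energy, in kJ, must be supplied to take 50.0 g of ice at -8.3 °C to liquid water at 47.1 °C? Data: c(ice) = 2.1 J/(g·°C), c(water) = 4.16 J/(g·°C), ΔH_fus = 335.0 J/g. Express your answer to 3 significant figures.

q = 27.4 kJ

q1 (heat ice -8.3→0.0 °C): 50.0 × 2.1 × 8.3 = 872 J
q2 (melt at 0 °C): 50.0 × 335.0 = 16750 J
q3 (heat water 0.0→47.1 °C): 50.0 × 4.16 × 47.1 = 9797 J
Total: 872 + 16750 + 9797 = 27419 J = 27.4 kJ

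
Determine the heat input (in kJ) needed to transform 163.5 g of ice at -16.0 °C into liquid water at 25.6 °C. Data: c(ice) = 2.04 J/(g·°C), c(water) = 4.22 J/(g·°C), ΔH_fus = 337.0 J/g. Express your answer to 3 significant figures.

q1 (heat ice -16.0→0.0 °C): 163.5 × 2.04 × 16.0 = 5337 J
q2 (melt at 0 °C): 163.5 × 337.0 = 55100 J
q3 (heat water 0.0→25.6 °C): 163.5 × 4.22 × 25.6 = 17663 J
Total: 5337 + 55100 + 17663 = 78100 J = 78.1 kJ

q = 78.1 kJ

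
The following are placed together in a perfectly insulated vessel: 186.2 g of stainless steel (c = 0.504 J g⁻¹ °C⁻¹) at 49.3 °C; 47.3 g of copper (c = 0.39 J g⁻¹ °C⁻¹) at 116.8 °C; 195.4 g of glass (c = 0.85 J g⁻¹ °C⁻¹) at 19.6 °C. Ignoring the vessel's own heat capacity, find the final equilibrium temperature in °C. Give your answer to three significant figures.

Σ mᵢcᵢ(T − Tᵢ) = 0  ⇒  T = Σ mᵢcᵢTᵢ / Σ mᵢcᵢ
Σ mᵢcᵢ = 186.2×0.504 + 47.3×0.39 + 195.4×0.85 = 278.3818
Σ mᵢcᵢTᵢ = 93.8448×49.3 + 18.447×116.8 + 166.09×19.6 = 10037
T = 10037 / 278.3818 = 36.05 °C

T_f = 36.1 °C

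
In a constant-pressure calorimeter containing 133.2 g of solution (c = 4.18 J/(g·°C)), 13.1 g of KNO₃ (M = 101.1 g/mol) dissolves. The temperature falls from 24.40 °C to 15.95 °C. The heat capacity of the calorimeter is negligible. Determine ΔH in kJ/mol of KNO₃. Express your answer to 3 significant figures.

|ΔT| = |15.95 − 24.40| = 8.45 °C
|q_surr| = (133.2 × 4.18) × 8.45 = 556.776 × 8.45 = 4705 J
n(KNO₃) = 13.1 / 101.1 = 0.1296 mol
Temperature fell, so q_rxn = +|q_surr| = 4.705 kJ
ΔH = q_rxn / n = 36.30 kJ/mol

ΔH = 36.3 kJ/mol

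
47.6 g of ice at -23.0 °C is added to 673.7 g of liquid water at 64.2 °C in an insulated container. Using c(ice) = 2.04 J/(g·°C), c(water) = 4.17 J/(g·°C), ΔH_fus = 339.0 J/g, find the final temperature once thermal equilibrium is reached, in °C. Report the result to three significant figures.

T_f = 53.9 °C

Heat to bring ice to 0 °C and melt it: q₁ = 47.6×2.04×23.0 + 47.6×339.0 = 18370 J
Heat the water can supply cooling to 0 °C: 673.7×4.17×64.2 = 180359 J > q₁, so all ice melts.
Energy balance: 673.7×4.17×(64.2 − T) = 18370 + 47.6×4.17×(T − 0)
2809.329(64.2 − T) = 18370 + 198.492 T
180359 − 18370 = 3007.821 T
T = 161989 / 3007.821 = 53.86 °C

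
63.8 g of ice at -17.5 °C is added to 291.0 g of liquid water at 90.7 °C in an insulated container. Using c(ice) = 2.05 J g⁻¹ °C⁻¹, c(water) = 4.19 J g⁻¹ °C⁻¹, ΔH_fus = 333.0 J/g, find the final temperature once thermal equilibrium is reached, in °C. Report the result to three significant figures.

Heat to bring ice to 0 °C and melt it: q₁ = 63.8×2.05×17.5 + 63.8×333.0 = 23534 J
Heat the water can supply cooling to 0 °C: 291.0×4.19×90.7 = 110590 J > q₁, so all ice melts.
Energy balance: 291.0×4.19×(90.7 − T) = 23534 + 63.8×4.19×(T − 0)
1219.29(90.7 − T) = 23534 + 267.322 T
110590 − 23534 = 1486.612 T
T = 87056 / 1486.612 = 58.56 °C

T_f = 58.6 °C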